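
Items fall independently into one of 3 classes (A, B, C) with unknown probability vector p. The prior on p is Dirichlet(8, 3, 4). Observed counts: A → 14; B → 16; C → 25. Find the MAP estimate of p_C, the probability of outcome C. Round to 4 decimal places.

MAP estimate of p_C = 0.4179

The posterior is Dirichlet(αᵢ + nᵢ) = Dirichlet(22, 19, 29).
For a Dirichlet(a₁,…,a_K) with all aᵢ > 1, the mode has j-th component (aⱼ − 1)/(Σaᵢ − K).
Here Σaᵢ = 70 and K = 3, so p_C = (29 − 1)/(70 − 3) = 28/67 ≈ 0.4179.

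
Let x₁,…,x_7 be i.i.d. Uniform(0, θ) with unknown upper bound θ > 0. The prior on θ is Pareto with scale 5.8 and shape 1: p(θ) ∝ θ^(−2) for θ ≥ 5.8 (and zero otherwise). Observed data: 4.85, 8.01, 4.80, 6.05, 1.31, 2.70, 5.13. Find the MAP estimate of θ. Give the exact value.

The Uniform(0, θ) likelihood is θ^(−n) for θ ≥ max(xᵢ), zero otherwise. Here max(xᵢ) = 8.01.
Posterior ∝ θ^(−2) · θ^(−7) = θ^(−9) on θ ≥ max(5.8, 8.01) = 8.01.
This density is strictly decreasing in θ, so the posterior mode lies at the lower boundary of the support.

θ̂_MAP = 8.01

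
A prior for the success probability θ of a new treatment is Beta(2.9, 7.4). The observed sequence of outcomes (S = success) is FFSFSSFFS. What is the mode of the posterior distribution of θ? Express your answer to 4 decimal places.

θ̂_MAP = 0.3410

Prior: Beta(2.9, 7.4).
Data: 4 successes in 9 trials (from the sequence). The binomial likelihood contributes θ^4(1−θ)^5, so the posterior is Beta(2.9+4, 7.4+5) = Beta(6.9, 12.4).
For Beta(a, b) with a, b > 1 the mode is (a−1)/(a+b−2) = 5.9/17.3 ≈ 0.3410.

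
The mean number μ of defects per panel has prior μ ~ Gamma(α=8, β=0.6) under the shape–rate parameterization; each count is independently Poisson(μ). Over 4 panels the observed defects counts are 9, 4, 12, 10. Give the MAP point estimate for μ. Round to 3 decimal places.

Σxᵢ = 9+4+12+10 = 35, with n = 4.
Posterior ∝ μ^7e^(−0.6μ) · μ^35e^(−4μ) = μ^42e^(−4.6μ), i.e. Gamma(shape=43, rate=4.6).
The mode of a Gamma(a, b) with a ≥ 1 (shape–rate) is (a−1)/b = 42/4.6 ≈ 9.130.

μ̂_MAP = 9.130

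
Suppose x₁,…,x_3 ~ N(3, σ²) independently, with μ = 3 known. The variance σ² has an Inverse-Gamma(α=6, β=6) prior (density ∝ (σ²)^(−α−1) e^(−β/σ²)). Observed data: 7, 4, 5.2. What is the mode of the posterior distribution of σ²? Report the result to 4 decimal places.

Sum of squared deviations about the known mean: SS = (7−3)² + (4−3)² + (5.2−3)² = 21.84.
The Normal likelihood contributes (σ²)^(−n/2) exp(−SS/(2σ²)), so the posterior is Inverse-Gamma(α + n/2, β + SS/2) = Inverse-Gamma(7.5, 16.92).
The mode of Inverse-Gamma(a, b) is b/(a+1) = 16.92/8.5 ≈ 1.9906.

σ̂²_MAP = 1.9906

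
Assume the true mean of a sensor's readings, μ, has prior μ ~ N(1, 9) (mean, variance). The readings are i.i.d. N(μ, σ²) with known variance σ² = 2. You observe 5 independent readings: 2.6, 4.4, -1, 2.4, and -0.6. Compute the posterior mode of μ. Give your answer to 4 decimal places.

μ̂_MAP = 1.5362

n = 5; x̄ = (2.6 + 4.4 + (-1) + 2.4 + (-0.6))/5 = 7.8/5 = 1.56.
For a Normal prior and Normal likelihood with known variance, the posterior is Normal; its mode equals its mean, the precision-weighted average.
Prior precision 1/σ₀² = 1/9; data precision n/σ² = 5/2 = 2.5.
μ̂ = ((1/9)·1 + 2.5·1.56) / (1/9 + 2.5) = (361/90)/(47/18) = 361/235 ≈ 1.5362.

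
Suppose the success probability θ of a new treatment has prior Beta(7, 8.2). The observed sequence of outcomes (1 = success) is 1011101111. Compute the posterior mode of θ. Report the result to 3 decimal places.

θ̂_MAP = 0.603

Prior: Beta(7, 8.2).
Data: 8 successes in 10 trials (from the sequence). The binomial likelihood contributes θ^8(1−θ)^2, so the posterior is Beta(7+8, 8.2+2) = Beta(15, 10.2).
For Beta(a, b) with a, b > 1 the mode is (a−1)/(a+b−2) = 14/23.2 ≈ 0.603.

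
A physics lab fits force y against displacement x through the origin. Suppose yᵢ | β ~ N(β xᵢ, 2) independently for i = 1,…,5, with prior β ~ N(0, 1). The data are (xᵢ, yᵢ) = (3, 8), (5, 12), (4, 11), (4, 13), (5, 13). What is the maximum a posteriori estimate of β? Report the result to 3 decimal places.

β̂_MAP = 2.634

log p(β | y) = −Σ(yᵢ − βxᵢ)²/(2·2) − β²/(2·1) + const.
Setting the derivative to zero: Σxᵢ(yᵢ − βxᵢ)/2 − β/1 = 0, so β = Σxᵢyᵢ / (Σxᵢ² + σ²/τ²).
Σxᵢyᵢ = 3·8 + 5·12 + 4·11 + 4·13 + 5·13 = 245; Σxᵢ² = 91; σ²/τ² = 2.
β̂_MAP = 245 / (91 + 2) = 245/93 ≈ 2.634.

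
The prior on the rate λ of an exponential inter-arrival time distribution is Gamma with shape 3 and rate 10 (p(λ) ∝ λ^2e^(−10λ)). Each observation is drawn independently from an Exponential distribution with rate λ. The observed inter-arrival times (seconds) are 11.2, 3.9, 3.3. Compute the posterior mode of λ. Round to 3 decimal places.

The Exponential(rate=λ) likelihood is ∝ λ^n e^(−λΣtᵢ). Here n = 3 and Σtᵢ = 11.2 + 3.9 + 3.3 = 18.4.
Posterior ∝ λ^2e^(−10λ) · λ^3e^(−18.4λ) = λ^5e^(−28.4λ), i.e. Gamma(6, 28.4).
Mode = (a−1)/b = 5/28.4 ≈ 0.176.

λ̂_MAP = 0.176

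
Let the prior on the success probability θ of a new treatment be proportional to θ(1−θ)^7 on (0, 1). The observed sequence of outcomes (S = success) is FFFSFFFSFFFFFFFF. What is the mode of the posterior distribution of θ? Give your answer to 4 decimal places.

The prior density ∝ θ(1−θ)^7 is the kernel of Beta(2, 8).
Data: 2 successes in 16 trials (from the sequence). The binomial likelihood contributes θ^2(1−θ)^14, so the posterior is Beta(2+2, 8+14) = Beta(4, 22).
For Beta(a, b) with a, b > 1 the mode is (a−1)/(a+b−2) = 3/24 ≈ 0.1250.

θ̂_MAP = 0.1250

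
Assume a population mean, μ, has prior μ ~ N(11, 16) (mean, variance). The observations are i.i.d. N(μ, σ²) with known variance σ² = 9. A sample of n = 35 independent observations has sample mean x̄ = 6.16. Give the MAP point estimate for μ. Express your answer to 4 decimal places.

n = 35, x̄ = 6.16.
For a Normal prior and Normal likelihood with known variance, the posterior is Normal; its mode equals its mean, the precision-weighted average.
Prior precision 1/σ₀² = 1/16 = 0.0625; data precision n/σ² = 35/9.
μ̂ = (0.0625·11 + (35/9)·6.16) / (0.0625 + 35/9) = (17743/720)/(569/144) = 17743/2845 ≈ 6.2366.

μ̂_MAP = 6.2366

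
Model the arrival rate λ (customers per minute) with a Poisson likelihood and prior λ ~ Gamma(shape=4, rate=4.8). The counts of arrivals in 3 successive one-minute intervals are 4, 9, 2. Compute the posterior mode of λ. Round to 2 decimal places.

Σxᵢ = 4+9+2 = 15, with n = 3.
Posterior ∝ λ^3e^(−4.8λ) · λ^15e^(−3λ) = λ^18e^(−7.8λ), i.e. Gamma(shape=19, rate=7.8).
The mode of a Gamma(a, b) with a ≥ 1 (shape–rate) is (a−1)/b = 18/7.8 ≈ 2.31.

λ̂_MAP = 2.31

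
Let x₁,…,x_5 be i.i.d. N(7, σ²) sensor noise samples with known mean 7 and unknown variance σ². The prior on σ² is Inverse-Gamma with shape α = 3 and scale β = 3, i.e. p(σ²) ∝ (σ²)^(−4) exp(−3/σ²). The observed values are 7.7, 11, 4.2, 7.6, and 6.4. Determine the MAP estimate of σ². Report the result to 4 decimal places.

σ̂²_MAP = 2.3885

Sum of squared deviations about the known mean: SS = (7.7−7)² + (11−7)² + (4.2−7)² + (7.6−7)² + (6.4−7)² = 25.05.
The Normal likelihood contributes (σ²)^(−n/2) exp(−SS/(2σ²)), so the posterior is Inverse-Gamma(α + n/2, β + SS/2) = Inverse-Gamma(5.5, 15.525).
The mode of Inverse-Gamma(a, b) is b/(a+1) = 15.525/6.5 ≈ 2.3885.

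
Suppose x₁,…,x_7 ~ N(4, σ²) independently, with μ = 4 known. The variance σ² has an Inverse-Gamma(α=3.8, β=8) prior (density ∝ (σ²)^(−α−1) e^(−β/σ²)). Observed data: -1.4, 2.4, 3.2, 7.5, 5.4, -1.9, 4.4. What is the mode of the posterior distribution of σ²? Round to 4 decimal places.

σ̂²_MAP = 5.8759

Sum of squared deviations about the known mean: SS = (-1.4−4)² + (2.4−4)² + (3.2−4)² + (7.5−4)² + (5.4−4)² + (-1.9−4)² + (4.4−4)² = 81.54.
The Normal likelihood contributes (σ²)^(−n/2) exp(−SS/(2σ²)), so the posterior is Inverse-Gamma(α + n/2, β + SS/2) = Inverse-Gamma(7.3, 48.77).
The mode of Inverse-Gamma(a, b) is b/(a+1) = 48.77/8.3 ≈ 5.8759.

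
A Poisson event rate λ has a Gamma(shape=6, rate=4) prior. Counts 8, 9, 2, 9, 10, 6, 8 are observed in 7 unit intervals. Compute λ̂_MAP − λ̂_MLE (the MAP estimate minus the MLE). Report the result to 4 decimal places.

Σxᵢ = 52. Posterior is Gamma(58, 11); MAP = (58−1)/11 = 57/11 ≈ 5.18182.
MLE = x̄ = 52/7 ≈ 7.42857.
Difference = 57/11 − 52/7 = -173/77 ≈ -2.2468.

MAP − MLE = -2.2468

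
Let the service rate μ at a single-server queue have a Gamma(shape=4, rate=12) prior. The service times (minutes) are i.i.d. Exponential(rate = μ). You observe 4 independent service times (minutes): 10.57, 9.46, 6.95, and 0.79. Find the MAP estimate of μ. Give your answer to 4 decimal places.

μ̂_MAP = 0.1760

The Exponential(rate=μ) likelihood is ∝ μ^n e^(−μΣtᵢ). Here n = 4 and Σtᵢ = 10.57 + 9.46 + 6.95 + 0.79 = 27.77.
Posterior ∝ μ^3e^(−12μ) · μ^4e^(−27.77μ) = μ^7e^(−39.77μ), i.e. Gamma(8, 39.77).
Mode = (a−1)/b = 7/39.77 ≈ 0.1760.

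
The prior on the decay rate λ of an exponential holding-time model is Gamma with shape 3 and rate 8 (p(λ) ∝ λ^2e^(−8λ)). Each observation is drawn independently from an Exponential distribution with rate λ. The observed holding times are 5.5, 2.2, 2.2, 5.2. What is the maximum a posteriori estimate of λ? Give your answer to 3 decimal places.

λ̂_MAP = 0.260

The Exponential(rate=λ) likelihood is ∝ λ^n e^(−λΣtᵢ). Here n = 4 and Σtᵢ = 5.5 + 2.2 + 2.2 + 5.2 = 15.1.
Posterior ∝ λ^2e^(−8λ) · λ^4e^(−15.1λ) = λ^6e^(−23.1λ), i.e. Gamma(7, 23.1).
Mode = (a−1)/b = 6/23.1 ≈ 0.260.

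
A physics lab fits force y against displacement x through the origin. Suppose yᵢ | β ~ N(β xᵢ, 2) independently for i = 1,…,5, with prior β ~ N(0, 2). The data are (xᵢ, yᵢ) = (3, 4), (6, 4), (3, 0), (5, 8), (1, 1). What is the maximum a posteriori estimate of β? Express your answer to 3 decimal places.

β̂_MAP = 0.951

log p(β | y) = −Σ(yᵢ − βxᵢ)²/(2·2) − β²/(2·2) + const.
Setting the derivative to zero: Σxᵢ(yᵢ − βxᵢ)/2 − β/2 = 0, so β = Σxᵢyᵢ / (Σxᵢ² + σ²/τ²).
Σxᵢyᵢ = 3·4 + 6·4 + 3·0 + 5·8 + 1·1 = 77; Σxᵢ² = 80; σ²/τ² = 1.
β̂_MAP = 77 / (80 + 1) = 77/81 ≈ 0.951.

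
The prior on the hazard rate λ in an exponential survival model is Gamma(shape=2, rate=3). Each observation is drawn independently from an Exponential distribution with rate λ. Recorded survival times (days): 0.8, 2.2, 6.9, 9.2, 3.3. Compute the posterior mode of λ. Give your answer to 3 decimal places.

The Exponential(rate=λ) likelihood is ∝ λ^n e^(−λΣtᵢ). Here n = 5 and Σtᵢ = 0.8 + 2.2 + 6.9 + 9.2 + 3.3 = 22.4.
Posterior ∝ λe^(−3λ) · λ^5e^(−22.4λ) = λ^6e^(−25.4λ), i.e. Gamma(7, 25.4).
Mode = (a−1)/b = 6/25.4 ≈ 0.236.

λ̂_MAP = 0.236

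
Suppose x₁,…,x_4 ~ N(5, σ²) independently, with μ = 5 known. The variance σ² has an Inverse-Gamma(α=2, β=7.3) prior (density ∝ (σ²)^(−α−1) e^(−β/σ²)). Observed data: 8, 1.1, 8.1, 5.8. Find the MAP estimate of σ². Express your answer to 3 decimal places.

σ̂²_MAP = 4.906

Sum of squared deviations about the known mean: SS = (8−5)² + (1.1−5)² + (8.1−5)² + (5.8−5)² = 34.46.
The Normal likelihood contributes (σ²)^(−n/2) exp(−SS/(2σ²)), so the posterior is Inverse-Gamma(α + n/2, β + SS/2) = Inverse-Gamma(4, 24.53).
The mode of Inverse-Gamma(a, b) is b/(a+1) = 24.53/5 ≈ 4.906.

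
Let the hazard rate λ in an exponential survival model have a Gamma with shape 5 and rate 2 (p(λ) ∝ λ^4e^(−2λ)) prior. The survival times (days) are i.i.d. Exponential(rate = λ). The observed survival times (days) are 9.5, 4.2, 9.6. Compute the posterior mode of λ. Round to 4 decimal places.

λ̂_MAP = 0.2767

The Exponential(rate=λ) likelihood is ∝ λ^n e^(−λΣtᵢ). Here n = 3 and Σtᵢ = 9.5 + 4.2 + 9.6 = 23.3.
Posterior ∝ λ^4e^(−2λ) · λ^3e^(−23.3λ) = λ^7e^(−25.3λ), i.e. Gamma(8, 25.3).
Mode = (a−1)/b = 7/25.3 ≈ 0.2767.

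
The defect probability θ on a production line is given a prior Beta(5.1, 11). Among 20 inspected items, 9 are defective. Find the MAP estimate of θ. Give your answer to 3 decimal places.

θ̂_MAP = 0.384

Prior: Beta(5.1, 11).
Data: 9 successes in 20 trials. The binomial likelihood contributes θ^9(1−θ)^11, so the posterior is Beta(5.1+9, 11+11) = Beta(14.1, 22).
For Beta(a, b) with a, b > 1 the mode is (a−1)/(a+b−2) = 13.1/34.1 ≈ 0.384.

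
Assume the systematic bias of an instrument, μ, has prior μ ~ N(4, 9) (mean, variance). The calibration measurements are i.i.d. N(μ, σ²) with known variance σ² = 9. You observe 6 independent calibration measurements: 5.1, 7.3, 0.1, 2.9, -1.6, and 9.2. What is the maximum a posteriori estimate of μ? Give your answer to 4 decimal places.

μ̂_MAP = 3.8571

n = 6; x̄ = (5.1 + 7.3 + 0.1 + 2.9 + (-1.6) + 9.2)/6 = 23/6 = 23/6 ≈ 3.8333.
For a Normal prior and Normal likelihood with known variance, the posterior is Normal; its mode equals its mean, the precision-weighted average.
Prior precision 1/σ₀² = 1/9; data precision n/σ² = 6/9 = 2/3.
μ̂ = ((1/9)·4 + (2/3)·(23/6)) / (1/9 + 2/3) = 3/(7/9) = 27/7 ≈ 3.8571.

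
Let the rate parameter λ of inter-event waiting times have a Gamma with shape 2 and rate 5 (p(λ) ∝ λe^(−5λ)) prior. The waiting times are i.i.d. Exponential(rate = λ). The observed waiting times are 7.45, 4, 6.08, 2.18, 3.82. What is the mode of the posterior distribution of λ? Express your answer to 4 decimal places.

λ̂_MAP = 0.2103

The Exponential(rate=λ) likelihood is ∝ λ^n e^(−λΣtᵢ). Here n = 5 and Σtᵢ = 7.45 + 4 + 6.08 + 2.18 + 3.82 = 23.53.
Posterior ∝ λe^(−5λ) · λ^5e^(−23.53λ) = λ^6e^(−28.53λ), i.e. Gamma(7, 28.53).
Mode = (a−1)/b = 6/28.53 ≈ 0.2103.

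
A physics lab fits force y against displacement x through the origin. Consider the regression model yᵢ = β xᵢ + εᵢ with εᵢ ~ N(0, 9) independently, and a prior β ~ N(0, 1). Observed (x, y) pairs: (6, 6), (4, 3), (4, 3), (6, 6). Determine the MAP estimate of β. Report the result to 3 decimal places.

log p(β | y) = −Σ(yᵢ − βxᵢ)²/(2·9) − β²/(2·1) + const.
Setting the derivative to zero: Σxᵢ(yᵢ − βxᵢ)/9 − β/1 = 0, so β = Σxᵢyᵢ / (Σxᵢ² + σ²/τ²).
Σxᵢyᵢ = 6·6 + 4·3 + 4·3 + 6·6 = 96; Σxᵢ² = 104; σ²/τ² = 9.
β̂_MAP = 96 / (104 + 9) = 96/113 ≈ 0.850.

β̂_MAP = 0.850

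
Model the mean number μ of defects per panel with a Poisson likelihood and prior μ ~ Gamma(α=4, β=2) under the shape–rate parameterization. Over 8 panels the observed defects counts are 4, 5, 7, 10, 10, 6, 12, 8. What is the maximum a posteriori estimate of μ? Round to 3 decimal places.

Σxᵢ = 4+5+7+10+10+6+12+8 = 62, with n = 8.
Posterior ∝ μ^3e^(−2μ) · μ^62e^(−8μ) = μ^65e^(−10μ), i.e. Gamma(shape=66, rate=10).
The mode of a Gamma(a, b) with a ≥ 1 (shape–rate) is (a−1)/b = 65/10 ≈ 6.500.

μ̂_MAP = 6.500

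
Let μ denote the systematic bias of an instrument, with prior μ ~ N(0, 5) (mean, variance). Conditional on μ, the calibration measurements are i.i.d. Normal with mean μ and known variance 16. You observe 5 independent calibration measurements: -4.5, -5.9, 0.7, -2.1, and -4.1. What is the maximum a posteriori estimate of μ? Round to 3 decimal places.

n = 5; x̄ = ((-4.5) + (-5.9) + 0.7 + (-2.1) + (-4.1))/5 = -15.9/5 = -3.18.
For a Normal prior and Normal likelihood with known variance, the posterior is Normal; its mode equals its mean, the precision-weighted average.
Prior precision 1/σ₀² = 1/5 = 0.2; data precision n/σ² = 5/16 = 0.3125.
μ̂ = (0.2·0 + 0.3125·(-3.18)) / (0.2 + 0.3125) = (-0.99375)/0.5125 = -159/82 ≈ -1.939.

μ̂_MAP = -1.939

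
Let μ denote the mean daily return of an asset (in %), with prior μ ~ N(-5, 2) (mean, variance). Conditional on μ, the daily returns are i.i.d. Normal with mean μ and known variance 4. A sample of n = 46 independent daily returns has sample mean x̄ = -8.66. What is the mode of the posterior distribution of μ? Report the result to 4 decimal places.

μ̂_MAP = -8.5075

n = 46, x̄ = -8.66.
For a Normal prior and Normal likelihood with known variance, the posterior is Normal; its mode equals its mean, the precision-weighted average.
Prior precision 1/σ₀² = 1/2 = 0.5; data precision n/σ² = 46/4 = 11.5.
μ̂ = (0.5·(-5) + 11.5·(-8.66)) / (0.5 + 11.5) = (-102.09)/12 = -8.5075.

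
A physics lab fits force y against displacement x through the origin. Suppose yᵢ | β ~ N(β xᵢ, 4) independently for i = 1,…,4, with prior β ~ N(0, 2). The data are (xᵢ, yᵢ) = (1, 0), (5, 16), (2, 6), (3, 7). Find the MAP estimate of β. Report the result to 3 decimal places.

log p(β | y) = −Σ(yᵢ − βxᵢ)²/(2·4) − β²/(2·2) + const.
Setting the derivative to zero: Σxᵢ(yᵢ − βxᵢ)/4 − β/2 = 0, so β = Σxᵢyᵢ / (Σxᵢ² + σ²/τ²).
Σxᵢyᵢ = 1·0 + 5·16 + 2·6 + 3·7 = 113; Σxᵢ² = 39; σ²/τ² = 2.
β̂_MAP = 113 / (39 + 2) = 113/41 ≈ 2.756.

β̂_MAP = 2.756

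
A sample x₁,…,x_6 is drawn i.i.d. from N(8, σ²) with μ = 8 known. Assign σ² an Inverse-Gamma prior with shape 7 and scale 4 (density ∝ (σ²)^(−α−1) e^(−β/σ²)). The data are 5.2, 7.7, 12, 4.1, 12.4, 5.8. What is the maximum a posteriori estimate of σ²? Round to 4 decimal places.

Sum of squared deviations about the known mean: SS = (5.2−8)² + (7.7−8)² + (12−8)² + (4.1−8)² + (12.4−8)² + (5.8−8)² = 63.34.
The Normal likelihood contributes (σ²)^(−n/2) exp(−SS/(2σ²)), so the posterior is Inverse-Gamma(α + n/2, β + SS/2) = Inverse-Gamma(10, 35.67).
The mode of Inverse-Gamma(a, b) is b/(a+1) = 35.67/11 ≈ 3.2427.

σ̂²_MAP = 3.2427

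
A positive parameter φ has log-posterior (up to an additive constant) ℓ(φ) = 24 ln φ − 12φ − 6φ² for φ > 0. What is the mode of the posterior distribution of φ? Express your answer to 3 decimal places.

ℓ'(φ) = 24/φ − 12 − 12φ. Setting this to zero and multiplying by φ: 12φ² + 12φ − 24 = 0.
φ = (−12 + √(12² + 4·12·24)) / (2·12) = (−12 + √1296) / 24 = (−12 + 36)/24 = 1.
ℓ''(φ) = −24/φ² − 12 < 0, confirming a maximum.

φ̂_MAP = 1.000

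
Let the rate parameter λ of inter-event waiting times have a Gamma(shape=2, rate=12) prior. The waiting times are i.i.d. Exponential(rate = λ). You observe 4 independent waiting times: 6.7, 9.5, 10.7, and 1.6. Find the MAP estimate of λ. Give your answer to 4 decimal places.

λ̂_MAP = 0.1235

The Exponential(rate=λ) likelihood is ∝ λ^n e^(−λΣtᵢ). Here n = 4 and Σtᵢ = 6.7 + 9.5 + 10.7 + 1.6 = 28.5.
Posterior ∝ λe^(−12λ) · λ^4e^(−28.5λ) = λ^5e^(−40.5λ), i.e. Gamma(6, 40.5).
Mode = (a−1)/b = 5/40.5 ≈ 0.1235.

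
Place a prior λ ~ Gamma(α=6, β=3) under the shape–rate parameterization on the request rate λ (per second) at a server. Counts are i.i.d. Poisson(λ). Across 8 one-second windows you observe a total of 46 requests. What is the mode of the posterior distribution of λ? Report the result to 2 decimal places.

Σxᵢ = 46, n = 8.
Posterior ∝ λ^5e^(−3λ) · λ^46e^(−8λ) = λ^51e^(−11λ), i.e. Gamma(shape=52, rate=11).
The mode of a Gamma(a, b) with a ≥ 1 (shape–rate) is (a−1)/b = 51/11 ≈ 4.64.

λ̂_MAP = 4.64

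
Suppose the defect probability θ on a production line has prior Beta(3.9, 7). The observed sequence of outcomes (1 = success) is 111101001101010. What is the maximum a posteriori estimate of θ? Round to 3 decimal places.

θ̂_MAP = 0.498

Prior: Beta(3.9, 7).
Data: 9 successes in 15 trials (from the sequence). The binomial likelihood contributes θ^9(1−θ)^6, so the posterior is Beta(3.9+9, 7+6) = Beta(12.9, 13).
For Beta(a, b) with a, b > 1 the mode is (a−1)/(a+b−2) = 11.9/23.9 ≈ 0.498.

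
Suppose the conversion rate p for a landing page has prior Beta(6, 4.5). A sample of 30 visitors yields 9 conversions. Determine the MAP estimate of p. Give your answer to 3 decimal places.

p̂_MAP = 0.364

Prior: Beta(6, 4.5).
Data: 9 successes in 30 trials. The binomial likelihood contributes p^9(1−p)^21, so the posterior is Beta(6+9, 4.5+21) = Beta(15, 25.5).
For Beta(a, b) with a, b > 1 the mode is (a−1)/(a+b−2) = 14/38.5 ≈ 0.364.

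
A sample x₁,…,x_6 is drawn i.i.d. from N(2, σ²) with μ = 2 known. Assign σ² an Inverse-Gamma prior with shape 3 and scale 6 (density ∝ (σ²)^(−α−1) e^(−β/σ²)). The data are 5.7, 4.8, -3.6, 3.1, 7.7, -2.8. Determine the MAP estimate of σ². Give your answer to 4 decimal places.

σ̂²_MAP = 8.6879

Sum of squared deviations about the known mean: SS = (5.7−2)² + (4.8−2)² + (-3.6−2)² + (3.1−2)² + (7.7−2)² + (-2.8−2)² = 109.63.
The Normal likelihood contributes (σ²)^(−n/2) exp(−SS/(2σ²)), so the posterior is Inverse-Gamma(α + n/2, β + SS/2) = Inverse-Gamma(6, 60.815).
The mode of Inverse-Gamma(a, b) is b/(a+1) = 60.815/7 ≈ 8.6879.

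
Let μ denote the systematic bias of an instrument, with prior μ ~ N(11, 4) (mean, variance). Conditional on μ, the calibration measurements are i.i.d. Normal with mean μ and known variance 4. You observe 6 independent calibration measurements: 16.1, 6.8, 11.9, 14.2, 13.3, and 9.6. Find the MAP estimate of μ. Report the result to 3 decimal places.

n = 6; x̄ = (16.1 + 6.8 + 11.9 + 14.2 + 13.3 + 9.6)/6 = 71.9/6 = 719/60 ≈ 11.9833.
For a Normal prior and Normal likelihood with known variance, the posterior is Normal; its mode equals its mean, the precision-weighted average.
Prior precision 1/σ₀² = 1/4 = 0.25; data precision n/σ² = 6/4 = 1.5.
μ̂ = (0.25·11 + 1.5·(719/60)) / (0.25 + 1.5) = 20.725/1.75 = 829/70 ≈ 11.843.

μ̂_MAP = 11.843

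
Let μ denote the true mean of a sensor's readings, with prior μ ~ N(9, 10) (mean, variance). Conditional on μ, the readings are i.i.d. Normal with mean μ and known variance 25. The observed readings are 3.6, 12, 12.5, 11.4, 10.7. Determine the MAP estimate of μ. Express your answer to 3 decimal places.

n = 5; x̄ = (3.6 + 12 + 12.5 + 11.4 + 10.7)/5 = 50.2/5 = 10.04.
For a Normal prior and Normal likelihood with known variance, the posterior is Normal; its mode equals its mean, the precision-weighted average.
Prior precision 1/σ₀² = 1/10 = 0.1; data precision n/σ² = 5/25 = 0.2.
μ̂ = (0.1·9 + 0.2·10.04) / (0.1 + 0.2) = 2.908/0.3 = 727/75 ≈ 9.693.

μ̂_MAP = 9.693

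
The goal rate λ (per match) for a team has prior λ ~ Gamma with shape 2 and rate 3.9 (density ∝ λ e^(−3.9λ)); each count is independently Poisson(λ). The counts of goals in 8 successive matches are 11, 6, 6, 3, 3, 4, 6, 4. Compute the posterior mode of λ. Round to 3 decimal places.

λ̂_MAP = 3.697

Σxᵢ = 11+6+6+3+3+4+6+4 = 43, with n = 8.
Posterior ∝ λe^(−3.9λ) · λ^43e^(−8λ) = λ^44e^(−11.9λ), i.e. Gamma(shape=45, rate=11.9).
The mode of a Gamma(a, b) with a ≥ 1 (shape–rate) is (a−1)/b = 44/11.9 ≈ 3.697.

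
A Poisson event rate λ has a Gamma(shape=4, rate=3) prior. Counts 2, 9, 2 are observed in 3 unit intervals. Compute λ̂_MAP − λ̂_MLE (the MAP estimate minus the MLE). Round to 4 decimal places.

MAP − MLE = -1.6667

Σxᵢ = 13. Posterior is Gamma(17, 6); MAP = (17−1)/6 = 16/6 ≈ 2.66667.
MLE = x̄ = 13/3 ≈ 4.33333.
Difference = 16/6 − 13/3 = -5/3 ≈ -1.6667.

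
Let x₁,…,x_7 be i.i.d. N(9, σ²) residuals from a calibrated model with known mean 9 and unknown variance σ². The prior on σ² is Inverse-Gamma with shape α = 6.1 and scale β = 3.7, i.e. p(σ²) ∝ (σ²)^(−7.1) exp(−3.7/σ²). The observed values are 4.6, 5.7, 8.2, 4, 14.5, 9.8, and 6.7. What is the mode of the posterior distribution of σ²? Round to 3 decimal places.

σ̂²_MAP = 4.692

Sum of squared deviations about the known mean: SS = (4.6−9)² + (5.7−9)² + (8.2−9)² + (4−9)² + (14.5−9)² + (9.8−9)² + (6.7−9)² = 92.07.
The Normal likelihood contributes (σ²)^(−n/2) exp(−SS/(2σ²)), so the posterior is Inverse-Gamma(α + n/2, β + SS/2) = Inverse-Gamma(9.6, 49.735).
The mode of Inverse-Gamma(a, b) is b/(a+1) = 49.735/10.6 ≈ 4.692.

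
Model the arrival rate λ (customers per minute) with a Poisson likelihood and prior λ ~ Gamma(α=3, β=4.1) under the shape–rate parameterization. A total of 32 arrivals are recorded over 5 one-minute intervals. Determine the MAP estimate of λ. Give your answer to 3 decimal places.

Σxᵢ = 32, n = 5.
Posterior ∝ λ^2e^(−4.1λ) · λ^32e^(−5λ) = λ^34e^(−9.1λ), i.e. Gamma(shape=35, rate=9.1).
The mode of a Gamma(a, b) with a ≥ 1 (shape–rate) is (a−1)/b = 34/9.1 ≈ 3.736.

λ̂_MAP = 3.736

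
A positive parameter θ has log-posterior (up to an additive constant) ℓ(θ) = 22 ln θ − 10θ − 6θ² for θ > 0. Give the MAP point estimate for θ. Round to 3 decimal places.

ℓ'(θ) = 22/θ − 10 − 12θ. Setting this to zero and multiplying by θ: 12θ² + 10θ − 22 = 0.
θ = (−10 + √(10² + 4·12·22)) / (2·12) = (−10 + √1156) / 24 = (−10 + 34)/24 = 1.
ℓ''(θ) = −22/θ² − 12 < 0, confirming a maximum.

θ̂_MAP = 1.000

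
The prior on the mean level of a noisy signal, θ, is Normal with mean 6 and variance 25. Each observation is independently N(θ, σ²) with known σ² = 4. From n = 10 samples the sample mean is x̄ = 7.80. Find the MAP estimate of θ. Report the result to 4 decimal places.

θ̂_MAP = 7.7717

n = 10, x̄ = 7.80.
For a Normal prior and Normal likelihood with known variance, the posterior is Normal; its mode equals its mean, the precision-weighted average.
Prior precision 1/σ₀² = 1/25 = 0.04; data precision n/σ² = 10/4 = 2.5.
θ̂ = (0.04·6 + 2.5·7.8) / (0.04 + 2.5) = 19.74/2.54 = 987/127 ≈ 7.7717.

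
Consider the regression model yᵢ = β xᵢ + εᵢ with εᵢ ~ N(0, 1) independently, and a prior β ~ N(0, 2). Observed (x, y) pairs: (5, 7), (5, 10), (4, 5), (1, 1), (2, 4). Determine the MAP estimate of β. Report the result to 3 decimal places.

log p(β | y) = −Σ(yᵢ − βxᵢ)²/(2·1) − β²/(2·2) + const.
Setting the derivative to zero: Σxᵢ(yᵢ − βxᵢ)/1 − β/2 = 0, so β = Σxᵢyᵢ / (Σxᵢ² + σ²/τ²).
Σxᵢyᵢ = 5·7 + 5·10 + 4·5 + 1·1 + 2·4 = 114; Σxᵢ² = 71; σ²/τ² = 0.5.
β̂_MAP = 114 / (71 + 0.5) = 114/71.5 ≈ 1.594.

β̂_MAP = 1.594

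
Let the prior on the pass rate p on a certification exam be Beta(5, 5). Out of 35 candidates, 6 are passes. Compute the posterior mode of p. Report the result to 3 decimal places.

Prior: Beta(5, 5).
Data: 6 successes in 35 trials. The binomial likelihood contributes p^6(1−p)^29, so the posterior is Beta(5+6, 5+29) = Beta(11, 34).
For Beta(a, b) with a, b > 1 the mode is (a−1)/(a+b−2) = 10/43 ≈ 0.233.

p̂_MAP = 0.233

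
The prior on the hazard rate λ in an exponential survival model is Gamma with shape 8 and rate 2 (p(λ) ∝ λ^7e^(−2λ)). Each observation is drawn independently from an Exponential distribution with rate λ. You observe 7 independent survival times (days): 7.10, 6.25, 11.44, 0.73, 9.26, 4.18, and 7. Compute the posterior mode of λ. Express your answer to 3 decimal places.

The Exponential(rate=λ) likelihood is ∝ λ^n e^(−λΣtᵢ). Here n = 7 and Σtᵢ = 7.10 + 6.25 + 11.44 + 0.73 + 9.26 + 4.18 + 7 = 45.96.
Posterior ∝ λ^7e^(−2λ) · λ^7e^(−45.96λ) = λ^14e^(−47.96λ), i.e. Gamma(15, 47.96).
Mode = (a−1)/b = 14/47.96 ≈ 0.292.

λ̂_MAP = 0.292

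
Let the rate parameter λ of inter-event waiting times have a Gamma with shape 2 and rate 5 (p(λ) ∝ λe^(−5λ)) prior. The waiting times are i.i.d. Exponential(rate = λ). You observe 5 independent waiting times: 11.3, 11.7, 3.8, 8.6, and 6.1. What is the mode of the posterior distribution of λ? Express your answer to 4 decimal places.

λ̂_MAP = 0.1290

The Exponential(rate=λ) likelihood is ∝ λ^n e^(−λΣtᵢ). Here n = 5 and Σtᵢ = 11.3 + 11.7 + 3.8 + 8.6 + 6.1 = 41.5.
Posterior ∝ λe^(−5λ) · λ^5e^(−41.5λ) = λ^6e^(−46.5λ), i.e. Gamma(7, 46.5).
Mode = (a−1)/b = 6/46.5 ≈ 0.1290.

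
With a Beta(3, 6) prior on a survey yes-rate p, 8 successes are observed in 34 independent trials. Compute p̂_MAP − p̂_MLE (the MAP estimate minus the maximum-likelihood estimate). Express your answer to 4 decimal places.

MAP − MLE = 0.0086

Posterior is Beta(11, 32); MAP = (11−1)/(43−2) = 10/41 ≈ 0.24390.
MLE ignores the prior: p̂_MLE = k/n = 8/34 ≈ 0.23529.
Difference = 10/41 − 8/34 = 6/697 ≈ 0.0086.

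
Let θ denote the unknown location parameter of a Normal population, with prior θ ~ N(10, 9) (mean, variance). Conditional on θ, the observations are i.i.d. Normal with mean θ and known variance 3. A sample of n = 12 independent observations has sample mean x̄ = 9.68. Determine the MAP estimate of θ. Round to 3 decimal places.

θ̂_MAP = 9.689

n = 12, x̄ = 9.68.
For a Normal prior and Normal likelihood with known variance, the posterior is Normal; its mode equals its mean, the precision-weighted average.
Prior precision 1/σ₀² = 1/9; data precision n/σ² = 12/3 = 4.
θ̂ = ((1/9)·10 + 4·9.68) / (1/9 + 4) = (8962/225)/(37/9) = 8962/925 ≈ 9.689.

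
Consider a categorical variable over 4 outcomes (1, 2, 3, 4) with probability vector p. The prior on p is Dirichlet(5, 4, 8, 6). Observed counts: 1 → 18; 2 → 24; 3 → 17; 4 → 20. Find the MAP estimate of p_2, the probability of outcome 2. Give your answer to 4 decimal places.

The posterior is Dirichlet(αᵢ + nᵢ) = Dirichlet(23, 28, 25, 26).
For a Dirichlet(a₁,…,a_K) with all aᵢ > 1, the mode has j-th component (aⱼ − 1)/(Σaᵢ − K).
Here Σaᵢ = 102 and K = 4, so p_2 = (28 − 1)/(102 − 4) = 27/98 ≈ 0.2755.

MAP estimate: 0.2755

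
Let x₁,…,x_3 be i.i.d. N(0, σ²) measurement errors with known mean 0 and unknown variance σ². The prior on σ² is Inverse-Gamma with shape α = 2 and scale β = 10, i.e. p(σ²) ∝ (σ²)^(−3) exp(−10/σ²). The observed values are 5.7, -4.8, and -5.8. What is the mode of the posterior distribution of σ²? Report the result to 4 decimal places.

Sum of squared deviations about the known mean: SS = (5.7−0)² + (-4.8−0)² + (-5.8−0)² = 89.17.
The Normal likelihood contributes (σ²)^(−n/2) exp(−SS/(2σ²)), so the posterior is Inverse-Gamma(α + n/2, β + SS/2) = Inverse-Gamma(3.5, 54.585).
The mode of Inverse-Gamma(a, b) is b/(a+1) = 54.585/4.5 ≈ 12.1300.

σ̂²_MAP = 12.1300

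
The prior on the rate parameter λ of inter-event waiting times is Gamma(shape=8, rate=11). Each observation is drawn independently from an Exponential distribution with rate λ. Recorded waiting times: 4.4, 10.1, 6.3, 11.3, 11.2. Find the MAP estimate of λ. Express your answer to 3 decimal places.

The Exponential(rate=λ) likelihood is ∝ λ^n e^(−λΣtᵢ). Here n = 5 and Σtᵢ = 4.4 + 10.1 + 6.3 + 11.3 + 11.2 = 43.3.
Posterior ∝ λ^7e^(−11λ) · λ^5e^(−43.3λ) = λ^12e^(−54.3λ), i.e. Gamma(13, 54.3).
Mode = (a−1)/b = 12/54.3 ≈ 0.221.

λ̂_MAP = 0.221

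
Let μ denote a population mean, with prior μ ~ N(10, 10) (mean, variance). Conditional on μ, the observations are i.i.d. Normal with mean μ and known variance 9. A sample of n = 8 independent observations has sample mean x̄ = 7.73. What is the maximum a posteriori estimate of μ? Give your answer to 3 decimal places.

n = 8, x̄ = 7.73.
For a Normal prior and Normal likelihood with known variance, the posterior is Normal; its mode equals its mean, the precision-weighted average.
Prior precision 1/σ₀² = 1/10 = 0.1; data precision n/σ² = 8/9.
μ̂ = (0.1·10 + (8/9)·7.73) / (0.1 + 8/9) = (1771/225)/(89/90) = 3542/445 ≈ 7.960.

μ̂_MAP = 7.960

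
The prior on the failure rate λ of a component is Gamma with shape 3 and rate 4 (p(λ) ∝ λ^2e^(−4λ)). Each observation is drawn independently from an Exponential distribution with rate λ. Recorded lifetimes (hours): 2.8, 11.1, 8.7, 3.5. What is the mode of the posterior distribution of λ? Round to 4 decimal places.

λ̂_MAP = 0.1993

The Exponential(rate=λ) likelihood is ∝ λ^n e^(−λΣtᵢ). Here n = 4 and Σtᵢ = 2.8 + 11.1 + 8.7 + 3.5 = 26.1.
Posterior ∝ λ^2e^(−4λ) · λ^4e^(−26.1λ) = λ^6e^(−30.1λ), i.e. Gamma(7, 30.1).
Mode = (a−1)/b = 6/30.1 ≈ 0.1993.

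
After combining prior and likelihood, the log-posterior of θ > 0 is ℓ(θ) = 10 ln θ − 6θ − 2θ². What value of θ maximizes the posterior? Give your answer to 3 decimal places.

ℓ'(θ) = 10/θ − 6 − 4θ. Setting this to zero and multiplying by θ: 4θ² + 6θ − 10 = 0.
θ = (−6 + √(6² + 4·4·10)) / (2·4) = (−6 + √196) / 8 = (−6 + 14)/8 = 1.
ℓ''(θ) = −10/θ² − 4 < 0, confirming a maximum.

θ̂_MAP = 1.000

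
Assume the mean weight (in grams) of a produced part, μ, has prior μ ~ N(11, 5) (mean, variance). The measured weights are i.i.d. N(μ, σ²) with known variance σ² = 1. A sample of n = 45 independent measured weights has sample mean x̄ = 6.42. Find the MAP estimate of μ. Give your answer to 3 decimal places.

n = 45, x̄ = 6.42.
For a Normal prior and Normal likelihood with known variance, the posterior is Normal; its mode equals its mean, the precision-weighted average.
Prior precision 1/σ₀² = 1/5 = 0.2; data precision n/σ² = 45/1 = 45.
μ̂ = (0.2·11 + 45·6.42) / (0.2 + 45) = 291.1/45.2 = 2911/452 ≈ 6.440.

μ̂_MAP = 6.440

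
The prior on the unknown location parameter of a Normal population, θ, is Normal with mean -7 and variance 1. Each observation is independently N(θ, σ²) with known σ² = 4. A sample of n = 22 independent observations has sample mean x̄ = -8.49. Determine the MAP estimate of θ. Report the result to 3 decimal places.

n = 22, x̄ = -8.49.
For a Normal prior and Normal likelihood with known variance, the posterior is Normal; its mode equals its mean, the precision-weighted average.
Prior precision 1/σ₀² = 1/1 = 1; data precision n/σ² = 22/4 = 5.5.
θ̂ = (1·(-7) + 5.5·(-8.49)) / (1 + 5.5) = (-53.695)/6.5 = -10739/1300 ≈ -8.261.

θ̂_MAP = -8.261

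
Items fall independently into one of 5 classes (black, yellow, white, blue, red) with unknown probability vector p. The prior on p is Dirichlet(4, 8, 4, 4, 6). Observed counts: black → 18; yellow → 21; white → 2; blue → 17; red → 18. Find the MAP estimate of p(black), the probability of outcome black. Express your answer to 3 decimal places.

MAP estimate of p(black) = 0.216

The posterior is Dirichlet(αᵢ + nᵢ) = Dirichlet(22, 29, 6, 21, 24).
For a Dirichlet(a₁,…,a_K) with all aᵢ > 1, the mode has j-th component (aⱼ − 1)/(Σaᵢ − K).
Here Σaᵢ = 102 and K = 5, so p(black) = (22 − 1)/(102 − 5) = 21/97 ≈ 0.216.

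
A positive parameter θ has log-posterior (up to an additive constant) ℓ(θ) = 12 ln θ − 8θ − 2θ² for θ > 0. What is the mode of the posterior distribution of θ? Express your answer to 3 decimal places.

ℓ'(θ) = 12/θ − 8 − 4θ. Setting this to zero and multiplying by θ: 4θ² + 8θ − 12 = 0.
θ = (−8 + √(8² + 4·4·12)) / (2·4) = (−8 + √256) / 8 = (−8 + 16)/8 = 1.
ℓ''(θ) = −12/θ² − 4 < 0, confirming a maximum.

θ̂_MAP = 1.000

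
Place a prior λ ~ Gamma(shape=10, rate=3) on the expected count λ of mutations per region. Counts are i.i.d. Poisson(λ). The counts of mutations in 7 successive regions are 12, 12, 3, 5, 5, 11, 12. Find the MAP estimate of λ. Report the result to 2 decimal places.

λ̂_MAP = 6.90

Σxᵢ = 12+12+3+5+5+11+12 = 60, with n = 7.
Posterior ∝ λ^9e^(−3λ) · λ^60e^(−7λ) = λ^69e^(−10λ), i.e. Gamma(shape=70, rate=10).
The mode of a Gamma(a, b) with a ≥ 1 (shape–rate) is (a−1)/b = 69/10 ≈ 6.90.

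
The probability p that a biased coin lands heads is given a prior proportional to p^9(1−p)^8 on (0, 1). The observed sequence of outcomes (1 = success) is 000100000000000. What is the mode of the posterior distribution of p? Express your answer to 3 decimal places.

The prior density ∝ p^9(1−p)^8 is the kernel of Beta(10, 9).
Data: 1 success in 15 trials (from the sequence). The binomial likelihood contributes p(1−p)^14, so the posterior is Beta(10+1, 9+14) = Beta(11, 23).
For Beta(a, b) with a, b > 1 the mode is (a−1)/(a+b−2) = 10/32 ≈ 0.313.

p̂_MAP = 0.313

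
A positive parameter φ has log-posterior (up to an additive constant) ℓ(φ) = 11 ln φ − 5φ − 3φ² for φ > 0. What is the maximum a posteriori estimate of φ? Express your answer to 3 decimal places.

φ̂_MAP = 1.000

ℓ'(φ) = 11/φ − 5 − 6φ. Setting this to zero and multiplying by φ: 6φ² + 5φ − 11 = 0.
φ = (−5 + √(5² + 4·6·11)) / (2·6) = (−5 + √289) / 12 = (−5 + 17)/12 = 1.
ℓ''(φ) = −11/φ² − 6 < 0, confirming a maximum.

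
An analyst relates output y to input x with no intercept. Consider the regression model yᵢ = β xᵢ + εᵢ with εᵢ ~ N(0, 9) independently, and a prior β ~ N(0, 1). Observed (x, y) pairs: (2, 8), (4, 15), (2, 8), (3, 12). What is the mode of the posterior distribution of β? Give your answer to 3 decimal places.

log p(β | y) = −Σ(yᵢ − βxᵢ)²/(2·9) − β²/(2·1) + const.
Setting the derivative to zero: Σxᵢ(yᵢ − βxᵢ)/9 − β/1 = 0, so β = Σxᵢyᵢ / (Σxᵢ² + σ²/τ²).
Σxᵢyᵢ = 2·8 + 4·15 + 2·8 + 3·12 = 128; Σxᵢ² = 33; σ²/τ² = 9.
β̂_MAP = 128 / (33 + 9) = 128/42 ≈ 3.048.

β̂_MAP = 3.048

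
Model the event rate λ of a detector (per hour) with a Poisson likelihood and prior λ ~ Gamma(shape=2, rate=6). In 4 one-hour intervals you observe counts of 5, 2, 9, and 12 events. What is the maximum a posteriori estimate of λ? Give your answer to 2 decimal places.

λ̂_MAP = 2.90

Σxᵢ = 5+2+9+12 = 28, with n = 4.
Posterior ∝ λe^(−6λ) · λ^28e^(−4λ) = λ^29e^(−10λ), i.e. Gamma(shape=30, rate=10).
The mode of a Gamma(a, b) with a ≥ 1 (shape–rate) is (a−1)/b = 29/10 ≈ 2.90.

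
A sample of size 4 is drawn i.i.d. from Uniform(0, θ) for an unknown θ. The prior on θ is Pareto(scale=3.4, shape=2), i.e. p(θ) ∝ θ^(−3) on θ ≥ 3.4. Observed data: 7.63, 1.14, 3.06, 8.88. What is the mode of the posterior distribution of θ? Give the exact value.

The Uniform(0, θ) likelihood is θ^(−n) for θ ≥ max(xᵢ), zero otherwise. Here max(xᵢ) = 8.88.
Posterior ∝ θ^(−3) · θ^(−4) = θ^(−7) on θ ≥ max(3.4, 8.88) = 8.88.
This density is strictly decreasing in θ, so the posterior mode lies at the lower boundary of the support.

θ̂_MAP = 8.88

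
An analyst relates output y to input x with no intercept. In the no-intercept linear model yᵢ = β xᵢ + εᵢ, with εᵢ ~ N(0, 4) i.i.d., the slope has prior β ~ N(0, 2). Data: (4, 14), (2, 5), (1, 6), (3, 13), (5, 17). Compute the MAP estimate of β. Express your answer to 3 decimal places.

log p(β | y) = −Σ(yᵢ − βxᵢ)²/(2·4) − β²/(2·2) + const.
Setting the derivative to zero: Σxᵢ(yᵢ − βxᵢ)/4 − β/2 = 0, so β = Σxᵢyᵢ / (Σxᵢ² + σ²/τ²).
Σxᵢyᵢ = 4·14 + 2·5 + 1·6 + 3·13 + 5·17 = 196; Σxᵢ² = 55; σ²/τ² = 2.
β̂_MAP = 196 / (55 + 2) = 196/57 ≈ 3.439.

β̂_MAP = 3.439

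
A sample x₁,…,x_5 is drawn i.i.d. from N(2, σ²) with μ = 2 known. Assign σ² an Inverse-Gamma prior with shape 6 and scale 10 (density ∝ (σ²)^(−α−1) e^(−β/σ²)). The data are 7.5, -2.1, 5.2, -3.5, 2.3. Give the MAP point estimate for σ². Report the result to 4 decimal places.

Sum of squared deviations about the known mean: SS = (7.5−2)² + (-2.1−2)² + (5.2−2)² + (-3.5−2)² + (2.3−2)² = 87.64.
The Normal likelihood contributes (σ²)^(−n/2) exp(−SS/(2σ²)), so the posterior is Inverse-Gamma(α + n/2, β + SS/2) = Inverse-Gamma(8.5, 53.82).
The mode of Inverse-Gamma(a, b) is b/(a+1) = 53.82/9.5 ≈ 5.6653.

σ̂²_MAP = 5.6653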